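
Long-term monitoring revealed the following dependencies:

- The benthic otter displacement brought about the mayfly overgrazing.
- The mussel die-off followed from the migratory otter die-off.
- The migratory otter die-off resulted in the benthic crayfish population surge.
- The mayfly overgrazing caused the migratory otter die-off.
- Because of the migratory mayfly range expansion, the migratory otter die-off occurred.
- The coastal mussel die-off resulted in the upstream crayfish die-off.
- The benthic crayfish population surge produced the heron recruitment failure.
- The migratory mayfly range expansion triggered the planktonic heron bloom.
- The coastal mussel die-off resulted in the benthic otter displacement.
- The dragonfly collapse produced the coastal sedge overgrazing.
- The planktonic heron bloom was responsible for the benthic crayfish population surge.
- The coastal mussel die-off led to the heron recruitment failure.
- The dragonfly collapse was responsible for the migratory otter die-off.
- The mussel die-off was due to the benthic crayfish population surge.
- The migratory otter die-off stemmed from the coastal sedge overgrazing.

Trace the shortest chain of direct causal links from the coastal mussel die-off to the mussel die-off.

the coastal mussel die-off → the benthic otter displacement
the benthic otter displacement → the mayfly overgrazing
the mayfly overgrazing → the migratory otter die-off
the migratory otter die-off → the mussel die-off
Length: 4 steps.

the coastal mussel die-off → the benthic otter displacement → the mayfly overgrazing → the migratory otter die-off → the mussel die-off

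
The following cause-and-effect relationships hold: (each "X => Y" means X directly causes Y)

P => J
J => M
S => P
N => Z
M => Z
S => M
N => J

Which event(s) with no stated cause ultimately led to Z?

Tracing upstream from Z: Z ← M ← S.
A separate upstream branch: Z ← N.
Each of those chain origins has no stated cause.

N, S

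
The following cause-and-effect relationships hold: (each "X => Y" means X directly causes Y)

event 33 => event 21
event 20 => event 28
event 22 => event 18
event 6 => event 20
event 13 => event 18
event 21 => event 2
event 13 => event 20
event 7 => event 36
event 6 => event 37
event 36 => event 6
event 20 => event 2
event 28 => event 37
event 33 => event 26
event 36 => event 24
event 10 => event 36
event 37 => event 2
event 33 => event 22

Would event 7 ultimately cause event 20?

Yes

There is a causal chain: event 7 → event 36 → event 6 → event 20.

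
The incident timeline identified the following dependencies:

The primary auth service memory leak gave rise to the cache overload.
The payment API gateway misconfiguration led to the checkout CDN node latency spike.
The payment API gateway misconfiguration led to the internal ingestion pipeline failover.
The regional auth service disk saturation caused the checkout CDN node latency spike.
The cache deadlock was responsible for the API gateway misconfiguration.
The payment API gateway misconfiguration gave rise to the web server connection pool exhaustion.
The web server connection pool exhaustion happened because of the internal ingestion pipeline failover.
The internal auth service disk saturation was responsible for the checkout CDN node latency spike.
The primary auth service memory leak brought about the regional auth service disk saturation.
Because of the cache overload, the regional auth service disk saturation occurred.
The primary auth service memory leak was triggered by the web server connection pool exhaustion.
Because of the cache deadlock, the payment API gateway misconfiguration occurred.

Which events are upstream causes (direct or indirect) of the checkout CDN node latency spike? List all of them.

the cache deadlock, the cache overload, the internal auth service disk saturation, the internal ingestion pipeline failover, the payment API gateway misconfiguration, the primary auth service memory leak, the regional auth service disk saturation, the web server connection pool exhaustion

Immediate causes of the checkout CDN node latency spike: the payment API gateway misconfiguration, the internal auth service disk saturation, the regional auth service disk saturation.
Further upstream: the cache deadlock, the internal ingestion pipeline failover, the web server connection pool exhaustion, the primary auth service memory leak, the cache overload.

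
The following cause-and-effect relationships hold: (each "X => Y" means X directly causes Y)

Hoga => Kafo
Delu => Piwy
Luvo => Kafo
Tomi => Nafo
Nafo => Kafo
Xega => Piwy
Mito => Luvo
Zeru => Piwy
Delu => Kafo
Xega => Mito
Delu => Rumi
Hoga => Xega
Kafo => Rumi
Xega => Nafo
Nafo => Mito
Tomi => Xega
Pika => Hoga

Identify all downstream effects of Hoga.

Kafo, Luvo, Mito, Nafo, Piwy, Rumi, Xega

Direct effects: Xega, Kafo.
2 steps out: Nafo, Mito, Rumi, Piwy.
3 steps out: Luvo.
Not reachable from it: Zeru, Pika, Tomi, Delu.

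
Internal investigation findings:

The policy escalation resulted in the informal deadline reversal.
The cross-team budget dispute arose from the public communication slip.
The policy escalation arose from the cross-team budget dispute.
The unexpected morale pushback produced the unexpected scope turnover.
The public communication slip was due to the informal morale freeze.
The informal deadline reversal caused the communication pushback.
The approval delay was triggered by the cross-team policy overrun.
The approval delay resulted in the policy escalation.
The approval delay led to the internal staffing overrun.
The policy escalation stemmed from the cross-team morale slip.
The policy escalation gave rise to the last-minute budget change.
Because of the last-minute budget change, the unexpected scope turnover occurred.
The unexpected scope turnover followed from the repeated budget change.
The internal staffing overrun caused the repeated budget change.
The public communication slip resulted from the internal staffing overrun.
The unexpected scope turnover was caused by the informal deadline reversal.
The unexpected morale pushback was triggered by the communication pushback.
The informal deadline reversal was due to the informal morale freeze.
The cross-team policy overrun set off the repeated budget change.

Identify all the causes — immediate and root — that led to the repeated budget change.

Immediate causes of the repeated budget change: the cross-team policy overrun, the internal staffing overrun.
Further upstream: the approval delay.

the approval delay, the cross-team policy overrun, the internal staffing overrun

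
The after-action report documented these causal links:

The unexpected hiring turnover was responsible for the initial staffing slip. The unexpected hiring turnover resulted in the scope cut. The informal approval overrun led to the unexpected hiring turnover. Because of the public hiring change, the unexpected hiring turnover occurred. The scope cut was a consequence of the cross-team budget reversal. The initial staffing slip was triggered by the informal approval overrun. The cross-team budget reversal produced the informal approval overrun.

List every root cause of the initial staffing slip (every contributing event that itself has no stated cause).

the cross-team budget reversal, the public hiring change

Tracing upstream from the initial staffing slip: the initial staffing slip ← the informal approval overrun ← the cross-team budget reversal.
A separate upstream branch: the initial staffing slip ← the unexpected hiring turnover ← the public hiring change.
Each of those chain origins has no stated cause.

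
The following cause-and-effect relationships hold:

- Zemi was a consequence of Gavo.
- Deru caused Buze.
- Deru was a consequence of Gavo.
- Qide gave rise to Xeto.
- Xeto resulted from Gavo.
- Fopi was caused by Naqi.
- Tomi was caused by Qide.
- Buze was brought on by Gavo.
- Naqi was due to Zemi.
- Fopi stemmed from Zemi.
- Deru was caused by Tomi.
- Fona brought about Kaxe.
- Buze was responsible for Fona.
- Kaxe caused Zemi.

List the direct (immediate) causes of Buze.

Deru, Gavo

Upstream contributors include Qide, Tomi, but only Deru, Gavo feed directly into Buze.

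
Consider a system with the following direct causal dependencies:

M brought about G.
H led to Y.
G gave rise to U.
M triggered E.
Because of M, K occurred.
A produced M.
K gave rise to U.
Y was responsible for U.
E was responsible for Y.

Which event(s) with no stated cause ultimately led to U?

A, H

Tracing upstream from U: U ← K ← M ← A.
A separate upstream branch: U ← Y ← H.
Each of those chain origins has no stated cause.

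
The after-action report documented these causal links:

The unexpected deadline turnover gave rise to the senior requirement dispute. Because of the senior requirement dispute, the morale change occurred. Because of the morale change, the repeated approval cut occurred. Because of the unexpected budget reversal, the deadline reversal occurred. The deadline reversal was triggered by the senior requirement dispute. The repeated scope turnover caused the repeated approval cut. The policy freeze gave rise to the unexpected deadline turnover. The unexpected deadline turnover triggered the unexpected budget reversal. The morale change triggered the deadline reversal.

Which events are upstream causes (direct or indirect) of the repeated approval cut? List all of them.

Immediate causes of the repeated approval cut: the morale change, the repeated scope turnover.
Further upstream: the policy freeze, the unexpected deadline turnover, the senior requirement dispute.

the morale change, the policy freeze, the repeated scope turnover, the senior requirement dispute, the unexpected deadline turnover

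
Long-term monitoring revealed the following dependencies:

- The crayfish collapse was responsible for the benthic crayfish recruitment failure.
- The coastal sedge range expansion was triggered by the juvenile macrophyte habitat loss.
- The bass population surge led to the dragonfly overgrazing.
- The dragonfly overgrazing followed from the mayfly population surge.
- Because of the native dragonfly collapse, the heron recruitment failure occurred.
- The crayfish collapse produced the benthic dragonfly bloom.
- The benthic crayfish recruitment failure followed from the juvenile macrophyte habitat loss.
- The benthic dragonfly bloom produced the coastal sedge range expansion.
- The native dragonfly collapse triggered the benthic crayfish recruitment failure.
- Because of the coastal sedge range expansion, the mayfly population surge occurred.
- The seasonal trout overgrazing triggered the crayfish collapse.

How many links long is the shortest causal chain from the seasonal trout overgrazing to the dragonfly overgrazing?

5

Shortest chain: the seasonal trout overgrazing → the crayfish collapse → the benthic dragonfly bloom → the coastal sedge range expansion → the mayfly population surge → the dragonfly overgrazing.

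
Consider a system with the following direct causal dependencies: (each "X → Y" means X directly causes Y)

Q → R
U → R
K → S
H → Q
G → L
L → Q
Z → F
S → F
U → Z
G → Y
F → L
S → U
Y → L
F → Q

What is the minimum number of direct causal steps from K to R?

3

Shortest chain: K → S → U → R.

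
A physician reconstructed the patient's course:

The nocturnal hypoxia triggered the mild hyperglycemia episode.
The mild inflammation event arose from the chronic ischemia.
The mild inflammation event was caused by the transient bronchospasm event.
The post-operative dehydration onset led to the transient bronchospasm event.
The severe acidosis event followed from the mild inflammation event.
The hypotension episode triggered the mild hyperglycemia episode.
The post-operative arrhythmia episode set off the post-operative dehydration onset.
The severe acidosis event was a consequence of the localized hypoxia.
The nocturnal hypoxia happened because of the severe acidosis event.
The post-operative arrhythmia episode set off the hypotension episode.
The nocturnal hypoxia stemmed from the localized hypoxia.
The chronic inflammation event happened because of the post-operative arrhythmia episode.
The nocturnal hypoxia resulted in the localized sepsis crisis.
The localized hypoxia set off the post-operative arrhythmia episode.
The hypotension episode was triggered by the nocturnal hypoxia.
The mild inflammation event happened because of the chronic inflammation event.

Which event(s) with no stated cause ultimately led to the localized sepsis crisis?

Tracing upstream from the localized sepsis crisis: the localized sepsis crisis ← the nocturnal hypoxia ← the localized hypoxia.
A separate upstream branch: the localized sepsis crisis ← the nocturnal hypoxia ← the severe acidosis event ← the mild inflammation event ← the chronic ischemia.
Each of those chain origins has no stated cause.

the chronic ischemia, the localized hypoxia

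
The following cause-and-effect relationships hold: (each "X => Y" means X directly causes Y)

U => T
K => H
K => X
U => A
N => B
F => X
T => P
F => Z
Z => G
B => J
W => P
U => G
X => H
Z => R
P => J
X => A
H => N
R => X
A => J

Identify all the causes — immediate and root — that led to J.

Immediate causes of J: A, B, P.
Further upstream: F, Z, K, R, W, U, X, H, T, N.

A, B, F, H, K, N, P, R, T, U, W, X, Z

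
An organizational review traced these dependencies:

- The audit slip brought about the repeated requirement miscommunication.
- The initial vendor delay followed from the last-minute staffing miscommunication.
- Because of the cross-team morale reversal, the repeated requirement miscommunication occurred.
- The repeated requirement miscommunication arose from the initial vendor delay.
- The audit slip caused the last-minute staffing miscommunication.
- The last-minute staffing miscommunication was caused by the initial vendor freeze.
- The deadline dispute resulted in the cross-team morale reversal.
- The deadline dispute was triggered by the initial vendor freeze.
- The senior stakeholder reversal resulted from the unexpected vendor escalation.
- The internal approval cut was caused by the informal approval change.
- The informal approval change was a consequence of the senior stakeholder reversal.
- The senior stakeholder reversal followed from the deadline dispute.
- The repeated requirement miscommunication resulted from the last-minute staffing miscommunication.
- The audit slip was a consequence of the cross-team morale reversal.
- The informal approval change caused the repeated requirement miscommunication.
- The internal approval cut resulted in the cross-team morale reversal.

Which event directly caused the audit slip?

Upstream contributors include the initial vendor freeze, the deadline dispute, the senior stakeholder reversal, the informal approval change, the internal approval cut, the unexpected vendor escalation, but only the cross-team morale reversal feeds directly into the audit slip.

the cross-team morale reversal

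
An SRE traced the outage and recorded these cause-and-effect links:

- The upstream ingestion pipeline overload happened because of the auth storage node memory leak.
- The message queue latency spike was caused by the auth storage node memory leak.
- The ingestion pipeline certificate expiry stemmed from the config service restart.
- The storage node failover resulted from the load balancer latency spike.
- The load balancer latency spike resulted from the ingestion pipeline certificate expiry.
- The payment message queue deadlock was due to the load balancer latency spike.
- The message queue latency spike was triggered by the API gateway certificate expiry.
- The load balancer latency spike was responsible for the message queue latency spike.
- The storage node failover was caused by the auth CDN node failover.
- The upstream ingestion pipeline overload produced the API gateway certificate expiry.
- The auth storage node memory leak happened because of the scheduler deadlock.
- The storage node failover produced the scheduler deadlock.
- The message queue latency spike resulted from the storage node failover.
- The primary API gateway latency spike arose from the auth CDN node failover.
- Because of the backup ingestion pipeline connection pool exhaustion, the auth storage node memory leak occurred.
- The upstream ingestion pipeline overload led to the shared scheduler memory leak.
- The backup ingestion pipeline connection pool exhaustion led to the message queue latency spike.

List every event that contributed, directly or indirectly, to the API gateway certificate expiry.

Immediate cause of the API gateway certificate expiry: the upstream ingestion pipeline overload.
Further upstream: the auth CDN node failover, the config service restart, the backup ingestion pipeline connection pool exhaustion, the ingestion pipeline certificate expiry, the load balancer latency spike, the storage node failover, the scheduler deadlock, the auth storage node memory leak.

the auth CDN node failover, the auth storage node memory leak, the backup ingestion pipeline connection pool exhaustion, the config service restart, the ingestion pipeline certificate expiry, the load balancer latency spike, the scheduler deadlock, the storage node failover, the upstream ingestion pipeline overload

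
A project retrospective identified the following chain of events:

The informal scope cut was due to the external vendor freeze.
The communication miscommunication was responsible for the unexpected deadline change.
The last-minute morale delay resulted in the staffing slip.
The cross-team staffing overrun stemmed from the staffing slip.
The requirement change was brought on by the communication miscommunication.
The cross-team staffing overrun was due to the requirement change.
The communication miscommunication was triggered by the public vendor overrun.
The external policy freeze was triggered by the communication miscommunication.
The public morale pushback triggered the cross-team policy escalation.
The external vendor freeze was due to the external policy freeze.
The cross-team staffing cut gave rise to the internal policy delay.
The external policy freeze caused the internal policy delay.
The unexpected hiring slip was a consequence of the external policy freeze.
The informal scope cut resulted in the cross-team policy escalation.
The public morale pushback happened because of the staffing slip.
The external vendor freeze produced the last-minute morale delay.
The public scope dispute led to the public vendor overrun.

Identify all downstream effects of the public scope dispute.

the communication miscommunication, the cross-team policy escalation, the cross-team staffing overrun, the external policy freeze, the external vendor freeze, the informal scope cut, the internal policy delay, the last-minute morale delay, the public morale pushback, the public vendor overrun, the requirement change, the staffing slip, the unexpected deadline change, the unexpected hiring slip

Direct effects: the public vendor overrun.
2 steps out: the communication miscommunication.
3 steps out: the external policy freeze, the requirement change, the unexpected deadline change.
4 steps out: the external vendor freeze, the unexpected hiring slip, the cross-team staffing overrun, the internal policy delay.
5 steps out: the last-minute morale delay, the informal scope cut.
6 steps out: the staffing slip, the cross-team policy escalation.
7 steps out: the public morale pushback.
Not reachable from it: the cross-team staffing cut.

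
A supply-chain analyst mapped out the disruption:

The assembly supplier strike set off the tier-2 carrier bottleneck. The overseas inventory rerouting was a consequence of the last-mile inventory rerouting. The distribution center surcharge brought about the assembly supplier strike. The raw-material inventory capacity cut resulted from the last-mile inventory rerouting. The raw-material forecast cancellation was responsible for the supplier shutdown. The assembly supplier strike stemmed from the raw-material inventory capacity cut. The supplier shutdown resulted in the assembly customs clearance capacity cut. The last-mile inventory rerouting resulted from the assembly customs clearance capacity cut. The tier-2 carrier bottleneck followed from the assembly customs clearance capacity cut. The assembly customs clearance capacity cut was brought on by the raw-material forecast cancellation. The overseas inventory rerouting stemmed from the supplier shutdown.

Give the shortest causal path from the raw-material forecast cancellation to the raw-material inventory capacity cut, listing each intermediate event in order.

the raw-material forecast cancellation → the assembly customs clearance capacity cut
the assembly customs clearance capacity cut → the last-mile inventory rerouting
the last-mile inventory rerouting → the raw-material inventory capacity cut
Length: 3 steps.

the raw-material forecast cancellation → the assembly customs clearance capacity cut → the last-mile inventory rerouting → the raw-material inventory capacity cut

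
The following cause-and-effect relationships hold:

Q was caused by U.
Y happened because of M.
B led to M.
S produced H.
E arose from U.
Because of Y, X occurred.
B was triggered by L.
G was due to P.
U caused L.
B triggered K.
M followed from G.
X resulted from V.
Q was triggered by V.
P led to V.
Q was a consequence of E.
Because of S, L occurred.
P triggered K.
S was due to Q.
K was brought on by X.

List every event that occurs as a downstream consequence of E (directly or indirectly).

B, H, K, L, M, Q, S, X, Y

Direct effects: Q.
2 steps out: S.
3 steps out: H, L.
4 steps out: B.
5 steps out: M, K.
6 steps out: Y.
7 steps out: X.
Not reachable from it: P, U, V, G.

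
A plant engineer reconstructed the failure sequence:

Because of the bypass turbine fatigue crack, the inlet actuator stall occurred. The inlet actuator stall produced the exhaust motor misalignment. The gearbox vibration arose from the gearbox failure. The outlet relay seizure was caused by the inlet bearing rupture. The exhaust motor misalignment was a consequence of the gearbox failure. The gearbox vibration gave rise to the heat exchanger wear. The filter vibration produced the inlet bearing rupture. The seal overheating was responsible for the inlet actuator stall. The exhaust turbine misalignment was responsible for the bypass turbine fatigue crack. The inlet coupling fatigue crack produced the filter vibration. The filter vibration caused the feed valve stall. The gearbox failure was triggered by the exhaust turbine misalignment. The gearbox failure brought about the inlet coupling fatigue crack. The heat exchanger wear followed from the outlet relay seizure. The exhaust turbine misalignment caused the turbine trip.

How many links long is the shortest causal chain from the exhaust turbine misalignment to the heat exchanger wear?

Shortest chain: the exhaust turbine misalignment → the gearbox failure → the gearbox vibration → the heat exchanger wear.

3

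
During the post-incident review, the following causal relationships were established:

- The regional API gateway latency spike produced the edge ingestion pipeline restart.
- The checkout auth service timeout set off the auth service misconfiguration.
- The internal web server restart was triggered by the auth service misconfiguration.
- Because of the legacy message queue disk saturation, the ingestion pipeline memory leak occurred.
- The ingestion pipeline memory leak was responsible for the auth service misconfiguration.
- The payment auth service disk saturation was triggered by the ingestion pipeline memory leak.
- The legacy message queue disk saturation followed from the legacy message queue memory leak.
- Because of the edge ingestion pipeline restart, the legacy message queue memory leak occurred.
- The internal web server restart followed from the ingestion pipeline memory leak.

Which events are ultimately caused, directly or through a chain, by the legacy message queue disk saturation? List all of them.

the auth service misconfiguration, the ingestion pipeline memory leak, the internal web server restart, the payment auth service disk saturation

Direct effects: the ingestion pipeline memory leak.
2 steps out: the auth service misconfiguration, the payment auth service disk saturation, the internal web server restart.
Not reachable from it: the regional API gateway latency spike, the edge ingestion pipeline restart, the legacy message queue memory leak, the checkout auth service timeout.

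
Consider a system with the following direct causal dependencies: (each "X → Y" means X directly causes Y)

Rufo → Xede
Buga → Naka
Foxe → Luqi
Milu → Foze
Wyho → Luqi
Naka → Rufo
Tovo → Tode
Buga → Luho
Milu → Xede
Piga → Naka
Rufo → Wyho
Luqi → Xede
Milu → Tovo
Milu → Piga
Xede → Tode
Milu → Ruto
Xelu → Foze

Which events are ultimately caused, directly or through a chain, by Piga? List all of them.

Direct effects: Naka.
2 steps out: Rufo.
3 steps out: Wyho, Xede.
4 steps out: Luqi, Tode.
Not reachable from it: Xelu, Milu, Buga, Foze, Luho, Foxe, Ruto, Tovo.

Luqi, Naka, Rufo, Tode, Wyho, Xede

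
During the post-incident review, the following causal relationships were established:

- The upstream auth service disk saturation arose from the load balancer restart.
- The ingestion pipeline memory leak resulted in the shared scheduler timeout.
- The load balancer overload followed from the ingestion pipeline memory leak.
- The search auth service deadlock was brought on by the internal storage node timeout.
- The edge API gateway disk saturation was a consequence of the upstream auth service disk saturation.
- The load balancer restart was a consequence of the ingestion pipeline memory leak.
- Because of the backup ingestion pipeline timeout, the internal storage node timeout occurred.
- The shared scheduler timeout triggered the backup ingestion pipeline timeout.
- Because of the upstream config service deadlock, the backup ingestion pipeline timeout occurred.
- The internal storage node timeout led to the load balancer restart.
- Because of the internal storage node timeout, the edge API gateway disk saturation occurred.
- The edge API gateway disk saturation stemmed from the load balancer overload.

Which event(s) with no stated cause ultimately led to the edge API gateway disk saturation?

the ingestion pipeline memory leak, the upstream config service deadlock

Tracing upstream from the edge API gateway disk saturation: the edge API gateway disk saturation ← the load balancer overload ← the ingestion pipeline memory leak.
A separate upstream branch: the edge API gateway disk saturation ← the internal storage node timeout ← the backup ingestion pipeline timeout ← the upstream config service deadlock.
Each of those chain origins has no stated cause.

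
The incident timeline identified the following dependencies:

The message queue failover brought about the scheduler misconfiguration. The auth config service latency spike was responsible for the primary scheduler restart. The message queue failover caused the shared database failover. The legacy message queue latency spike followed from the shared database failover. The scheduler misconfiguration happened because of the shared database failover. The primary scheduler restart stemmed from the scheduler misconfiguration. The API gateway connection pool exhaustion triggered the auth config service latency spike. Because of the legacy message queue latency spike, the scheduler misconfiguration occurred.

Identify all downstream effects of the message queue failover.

the legacy message queue latency spike, the primary scheduler restart, the scheduler misconfiguration, the shared database failover

Direct effects: the shared database failover, the scheduler misconfiguration.
2 steps out: the legacy message queue latency spike, the primary scheduler restart.
Not reachable from it: the API gateway connection pool exhaustion, the auth config service latency spike.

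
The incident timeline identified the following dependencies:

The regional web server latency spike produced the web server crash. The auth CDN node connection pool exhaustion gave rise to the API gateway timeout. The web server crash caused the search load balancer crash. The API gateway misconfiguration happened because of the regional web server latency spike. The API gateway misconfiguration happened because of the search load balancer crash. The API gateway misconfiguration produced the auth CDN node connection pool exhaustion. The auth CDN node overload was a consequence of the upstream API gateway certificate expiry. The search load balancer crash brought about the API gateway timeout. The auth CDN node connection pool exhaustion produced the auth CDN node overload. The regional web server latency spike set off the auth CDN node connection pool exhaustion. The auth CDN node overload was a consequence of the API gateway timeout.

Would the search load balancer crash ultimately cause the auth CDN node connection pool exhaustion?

Yes

There is a causal chain: the search load balancer crash → the API gateway misconfiguration → the auth CDN node connection pool exhaustion.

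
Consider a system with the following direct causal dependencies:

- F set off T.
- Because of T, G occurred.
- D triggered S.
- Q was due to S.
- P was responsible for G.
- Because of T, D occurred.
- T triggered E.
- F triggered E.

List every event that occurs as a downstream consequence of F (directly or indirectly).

D, E, G, Q, S, T

Direct effects: T, E.
2 steps out: D, G.
3 steps out: S.
4 steps out: Q.
Not reachable from it: P.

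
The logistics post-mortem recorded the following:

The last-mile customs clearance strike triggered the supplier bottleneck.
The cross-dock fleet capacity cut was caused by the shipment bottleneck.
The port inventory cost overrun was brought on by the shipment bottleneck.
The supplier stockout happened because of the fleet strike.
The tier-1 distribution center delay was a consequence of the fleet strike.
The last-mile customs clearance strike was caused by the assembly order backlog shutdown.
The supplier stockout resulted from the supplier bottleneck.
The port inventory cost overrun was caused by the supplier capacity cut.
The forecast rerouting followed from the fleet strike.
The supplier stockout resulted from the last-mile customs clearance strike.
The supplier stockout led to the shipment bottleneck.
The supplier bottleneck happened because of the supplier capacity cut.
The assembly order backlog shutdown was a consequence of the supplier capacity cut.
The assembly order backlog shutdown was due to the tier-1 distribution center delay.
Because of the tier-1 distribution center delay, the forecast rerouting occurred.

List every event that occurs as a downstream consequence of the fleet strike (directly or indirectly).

Direct effects: the tier-1 distribution center delay, the supplier stockout, the forecast rerouting.
2 steps out: the assembly order backlog shutdown, the shipment bottleneck.
3 steps out: the last-mile customs clearance strike, the cross-dock fleet capacity cut, the port inventory cost overrun.
4 steps out: the supplier bottleneck.
Not reachable from it: the supplier capacity cut.

the assembly order backlog shutdown, the cross-dock fleet capacity cut, the forecast rerouting, the last-mile customs clearance strike, the port inventory cost overrun, the shipment bottleneck, the supplier bottleneck, the supplier stockout, the tier-1 distribution center delay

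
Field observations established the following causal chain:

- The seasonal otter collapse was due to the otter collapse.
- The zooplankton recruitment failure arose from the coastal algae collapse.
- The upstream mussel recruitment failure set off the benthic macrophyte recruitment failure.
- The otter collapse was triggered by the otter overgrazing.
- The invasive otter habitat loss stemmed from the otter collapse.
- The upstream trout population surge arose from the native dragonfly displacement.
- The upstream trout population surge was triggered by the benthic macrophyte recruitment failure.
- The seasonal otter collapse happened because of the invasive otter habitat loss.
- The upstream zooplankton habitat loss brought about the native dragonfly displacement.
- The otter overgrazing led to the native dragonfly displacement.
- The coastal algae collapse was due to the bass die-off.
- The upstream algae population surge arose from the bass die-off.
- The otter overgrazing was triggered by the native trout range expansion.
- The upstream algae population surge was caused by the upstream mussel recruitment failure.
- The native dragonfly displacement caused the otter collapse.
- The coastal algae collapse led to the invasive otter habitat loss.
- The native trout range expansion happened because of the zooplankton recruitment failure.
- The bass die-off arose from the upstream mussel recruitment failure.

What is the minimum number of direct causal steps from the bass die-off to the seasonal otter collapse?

3

Shortest chain: the bass die-off → the coastal algae collapse → the invasive otter habitat loss → the seasonal otter collapse.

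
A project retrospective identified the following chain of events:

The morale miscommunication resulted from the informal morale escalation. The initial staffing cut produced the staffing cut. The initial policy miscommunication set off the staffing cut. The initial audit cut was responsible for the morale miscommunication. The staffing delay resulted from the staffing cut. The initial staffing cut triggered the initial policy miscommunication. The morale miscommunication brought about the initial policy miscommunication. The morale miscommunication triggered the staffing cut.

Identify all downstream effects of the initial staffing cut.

Direct effects: the initial policy miscommunication, the staffing cut.
2 steps out: the staffing delay.
Not reachable from it: the initial audit cut, the informal morale escalation, the morale miscommunication.

the initial policy miscommunication, the staffing cut, the staffing delay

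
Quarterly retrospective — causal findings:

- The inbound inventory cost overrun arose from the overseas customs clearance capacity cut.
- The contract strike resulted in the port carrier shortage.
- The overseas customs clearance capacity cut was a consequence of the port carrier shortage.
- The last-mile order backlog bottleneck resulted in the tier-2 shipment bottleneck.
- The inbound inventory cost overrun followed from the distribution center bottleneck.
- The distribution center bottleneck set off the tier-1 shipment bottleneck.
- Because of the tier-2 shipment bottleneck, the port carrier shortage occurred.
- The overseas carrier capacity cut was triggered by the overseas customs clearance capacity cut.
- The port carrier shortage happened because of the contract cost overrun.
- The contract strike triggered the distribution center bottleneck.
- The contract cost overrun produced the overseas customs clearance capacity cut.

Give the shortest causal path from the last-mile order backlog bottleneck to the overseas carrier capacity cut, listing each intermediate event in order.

the last-mile order backlog bottleneck → the tier-2 shipment bottleneck
the tier-2 shipment bottleneck → the port carrier shortage
the port carrier shortage → the overseas customs clearance capacity cut
the overseas customs clearance capacity cut → the overseas carrier capacity cut
Length: 4 steps.

the last-mile order backlog bottleneck → the tier-2 shipment bottleneck → the port carrier shortage → the overseas customs clearance capacity cut → the overseas carrier capacity cut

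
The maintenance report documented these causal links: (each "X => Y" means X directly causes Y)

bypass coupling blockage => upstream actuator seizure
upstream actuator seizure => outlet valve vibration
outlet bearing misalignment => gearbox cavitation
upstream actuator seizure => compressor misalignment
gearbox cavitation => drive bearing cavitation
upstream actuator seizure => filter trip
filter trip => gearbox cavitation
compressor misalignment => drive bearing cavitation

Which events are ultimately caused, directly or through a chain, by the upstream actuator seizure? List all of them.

Direct effects: the filter trip, the outlet valve vibration, the compressor misalignment.
2 steps out: the gearbox cavitation, the drive bearing cavitation.
Not reachable from it: the bypass coupling blockage, the outlet bearing misalignment.

the compressor misalignment, the drive bearing cavitation, the filter trip, the gearbox cavitation, the outlet valve vibration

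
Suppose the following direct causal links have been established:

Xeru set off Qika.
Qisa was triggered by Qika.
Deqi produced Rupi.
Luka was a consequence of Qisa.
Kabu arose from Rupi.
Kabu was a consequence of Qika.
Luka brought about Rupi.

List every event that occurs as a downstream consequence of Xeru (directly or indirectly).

Direct effects: Qika.
2 steps out: Qisa, Kabu.
3 steps out: Luka.
4 steps out: Rupi.
Not reachable from it: Deqi.

Kabu, Luka, Qika, Qisa, Rupi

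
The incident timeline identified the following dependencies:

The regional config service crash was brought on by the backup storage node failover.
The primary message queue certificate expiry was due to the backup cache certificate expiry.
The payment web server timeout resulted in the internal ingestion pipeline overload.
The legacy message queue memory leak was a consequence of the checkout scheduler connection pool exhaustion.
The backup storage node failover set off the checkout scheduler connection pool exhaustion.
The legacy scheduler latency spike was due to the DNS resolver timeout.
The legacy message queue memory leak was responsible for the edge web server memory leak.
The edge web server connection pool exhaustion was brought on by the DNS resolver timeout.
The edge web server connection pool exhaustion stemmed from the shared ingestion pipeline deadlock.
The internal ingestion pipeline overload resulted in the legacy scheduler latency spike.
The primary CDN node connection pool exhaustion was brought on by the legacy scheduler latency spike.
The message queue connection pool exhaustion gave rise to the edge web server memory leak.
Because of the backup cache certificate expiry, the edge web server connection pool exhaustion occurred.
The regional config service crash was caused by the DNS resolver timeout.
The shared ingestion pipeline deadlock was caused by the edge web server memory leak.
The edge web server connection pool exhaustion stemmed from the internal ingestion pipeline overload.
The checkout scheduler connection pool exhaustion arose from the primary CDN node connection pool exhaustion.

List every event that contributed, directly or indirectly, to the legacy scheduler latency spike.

Immediate causes of the legacy scheduler latency spike: the internal ingestion pipeline overload, the DNS resolver timeout.
Further upstream: the payment web server timeout.

the DNS resolver timeout, the internal ingestion pipeline overload, the payment web server timeout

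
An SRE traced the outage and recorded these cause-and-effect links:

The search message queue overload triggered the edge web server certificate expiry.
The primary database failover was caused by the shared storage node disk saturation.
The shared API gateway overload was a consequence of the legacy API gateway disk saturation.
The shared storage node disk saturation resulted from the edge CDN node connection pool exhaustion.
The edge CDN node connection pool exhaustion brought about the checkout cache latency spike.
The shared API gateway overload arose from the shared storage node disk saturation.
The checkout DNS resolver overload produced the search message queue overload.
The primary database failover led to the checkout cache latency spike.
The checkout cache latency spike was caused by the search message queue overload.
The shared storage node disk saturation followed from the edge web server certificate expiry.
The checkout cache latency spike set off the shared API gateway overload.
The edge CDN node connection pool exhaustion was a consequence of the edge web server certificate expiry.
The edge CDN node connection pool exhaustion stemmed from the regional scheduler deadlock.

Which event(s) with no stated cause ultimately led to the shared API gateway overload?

the checkout DNS resolver overload, the legacy API gateway disk saturation, the regional scheduler deadlock

Tracing upstream from the shared API gateway overload: the shared API gateway overload ← the checkout cache latency spike ← the search message queue overload ← the checkout DNS resolver overload.
A separate upstream branch: the shared API gateway overload ← the shared storage node disk saturation ← the edge CDN node connection pool exhaustion ← the regional scheduler deadlock.
A separate upstream branch: the shared API gateway overload ← the legacy API gateway disk saturation.
Each of those chain origins has no stated cause.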